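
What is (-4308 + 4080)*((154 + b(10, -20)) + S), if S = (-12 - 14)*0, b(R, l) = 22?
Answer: -40128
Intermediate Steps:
S = 0 (S = -26*0 = 0)
(-4308 + 4080)*((154 + b(10, -20)) + S) = (-4308 + 4080)*((154 + 22) + 0) = -228*(176 + 0) = -228*176 = -40128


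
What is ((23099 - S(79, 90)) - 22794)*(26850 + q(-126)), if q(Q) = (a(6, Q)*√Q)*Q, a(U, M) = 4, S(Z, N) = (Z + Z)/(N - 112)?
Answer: 92202900/11 - 5192208*I*√14/11 ≈ 8.3821e+6 - 1.7661e+6*I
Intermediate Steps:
S(Z, N) = 2*Z/(-112 + N) (S(Z, N) = (2*Z)/(-112 + N) = 2*Z/(-112 + N))
q(Q) = 4*Q^(3/2) (q(Q) = (4*√Q)*Q = 4*Q^(3/2))
((23099 - S(79, 90)) - 22794)*(26850 + q(-126)) = ((23099 - 2*79/(-112 + 90)) - 22794)*(26850 + 4*(-126)^(3/2)) = ((23099 - 2*79/(-22)) - 22794)*(26850 + 4*(-378*I*√14)) = ((23099 - 2*79*(-1)/22) - 22794)*(26850 - 1512*I*√14) = ((23099 - 1*(-79/11)) - 22794)*(26850 - 1512*I*√14) = ((23099 + 79/11) - 22794)*(26850 - 1512*I*√14) = (254168/11 - 22794)*(26850 - 1512*I*√14) = 3434*(26850 - 1512*I*√14)/11 = 92202900/11 - 5192208*I*√14/11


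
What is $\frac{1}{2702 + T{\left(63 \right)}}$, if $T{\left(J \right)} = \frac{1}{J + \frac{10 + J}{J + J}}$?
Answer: $\frac{8011}{21645848} \approx 0.00037009$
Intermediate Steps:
$T{\left(J \right)} = \frac{1}{J + \frac{10 + J}{2 J}}$
$\frac{1}{2702 + T{\left(63 \right)}} = \frac{1}{2702 + 2 \cdot 63 \frac{1}{10 + 63 + 2 \cdot 63^{2}}} = \frac{1}{2702 + 2 \cdot 63 \frac{1}{10 + 63 + 2 \cdot 3969}} = \frac{1}{2702 + 2 \cdot 63 \frac{1}{10 + 63 + 7938}} = \frac{1}{2702 + 2 \cdot 63 \cdot \frac{1}{8011}} = \frac{1}{2702 + \frac{126}{8011}} = \frac{1}{\frac{21645848}{8011}} = \frac{8011}{21645848}$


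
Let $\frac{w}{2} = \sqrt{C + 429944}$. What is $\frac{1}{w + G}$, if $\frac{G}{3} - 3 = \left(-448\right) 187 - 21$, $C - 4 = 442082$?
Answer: $- \frac{125691}{31594710902} - \frac{\sqrt{872030}}{31594710902} \approx -4.0078 \cdot 10^{-6}$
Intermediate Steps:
$C = 442086$ ($C = 4 + 442082 = 442086$)
$w = 2 \sqrt{872030}$ ($w = 2 \sqrt{442086 + 429944} = 2 \sqrt{872030} \approx 1867.7$)
$G = -251382$ ($G = 9 + 3 \left(\left(-448\right) 187 - 21\right) = 9 + 3 \left(-83776 - 21\right) = 9 + 3 \left(-83797\right) = 9 - 251391 = -251382$)
$\frac{1}{w + G} = \frac{1}{2 \sqrt{872030} - 251382} = \frac{1}{-251382 + 2 \sqrt{872030}}$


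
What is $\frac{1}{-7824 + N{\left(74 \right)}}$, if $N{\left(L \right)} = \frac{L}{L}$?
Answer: $- \frac{1}{7823} \approx -0.00012783$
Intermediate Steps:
$N{\left(L \right)} = 1$
$\frac{1}{-7824 + N{\left(74 \right)}} = \frac{1}{-7824 + 1} = \frac{1}{-7823} = - \frac{1}{7823}$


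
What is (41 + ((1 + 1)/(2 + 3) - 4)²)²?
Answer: 1819801/625 ≈ 2911.7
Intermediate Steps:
(41 + ((1 + 1)/(2 + 3) - 4)²)² = (41 + (2/5 - 4)²)² = (41 + (2*(⅕) - 4)²)² = (41 + (⅖ - 4)²)² = (41 + (-18/5)²)² = (41 + 324/25)² = (1349/25)² = 1819801/625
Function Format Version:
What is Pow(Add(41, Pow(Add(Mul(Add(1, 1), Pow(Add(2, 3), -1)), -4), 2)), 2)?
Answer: Rational(1819801, 625) ≈ 2911.7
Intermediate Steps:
Pow(Add(41, Pow(Add(Mul(Add(1, 1), Pow(Add(2, 3), -1)), -4), 2)), 2) = Pow(Add(41, Pow(Add(Mul(2, Pow(5, -1)), -4), 2)), 2) = Pow(Add(41, Pow(Add(Mul(2, Rational(1, 5)), -4), 2)), 2) = Pow(Add(41, Pow(Add(Rational(2, 5), -4), 2)), 2) = Pow(Add(41, Pow(Rational(-18, 5), 2)), 2) = Pow(Add(41, Rational(324, 25)), 2) = Pow(Rational(1349, 25), 2) = Rational(1819801, 625)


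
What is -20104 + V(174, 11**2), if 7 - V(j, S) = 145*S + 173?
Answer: -37815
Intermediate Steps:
V(j, S) = -166 - 145*S (V(j, S) = 7 - (145*S + 173) = 7 - (173 + 145*S) = 7 + (-173 - 145*S) = -166 - 145*S)
-20104 + V(174, 11**2) = -20104 + (-166 - 145*11**2) = -20104 + (-166 - 145*121) = -20104 + (-166 - 17545) = -20104 - 17711 = -37815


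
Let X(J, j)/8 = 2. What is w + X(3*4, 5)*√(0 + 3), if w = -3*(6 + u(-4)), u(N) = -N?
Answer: -30 + 16*√3 ≈ -2.2872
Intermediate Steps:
w = -30 (w = -3*(6 - 1*(-4)) = -3*(6 + 4) = -3*10 = -30)
X(J, j) = 16 (X(J, j) = 8*2 = 16)
w + X(3*4, 5)*√(0 + 3) = -30 + 16*√(0 + 3) = -30 + 16*√3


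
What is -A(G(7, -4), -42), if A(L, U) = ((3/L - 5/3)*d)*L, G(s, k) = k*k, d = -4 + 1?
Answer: -71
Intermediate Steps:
d = -3
G(s, k) = k²
A(L, U) = L*(5 - 9/L) (A(L, U) = ((3/L - 5/3)*(-3))*L = ((-5/3 + 3/L)*(-3))*L = (5 - 9/L)*L = L*(5 - 9/L))
-A(G(7, -4), -42) = -(-9 + 5*(-4)²) = -(-9 + 5*16) = -(-9 + 80) = -1*71 = -71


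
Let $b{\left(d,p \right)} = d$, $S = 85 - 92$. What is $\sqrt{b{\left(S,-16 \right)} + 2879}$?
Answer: $2 \sqrt{718} \approx 53.591$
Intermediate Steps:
$S = -7$ ($S = 85 - 92 = -7$)
$\sqrt{b{\left(S,-16 \right)} + 2879} = \sqrt{-7 + 2879} = \sqrt{2872} = 2 \sqrt{718}$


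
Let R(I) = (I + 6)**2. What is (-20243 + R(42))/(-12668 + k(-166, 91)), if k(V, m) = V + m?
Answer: 17939/12743 ≈ 1.4078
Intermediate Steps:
R(I) = (6 + I)**2
(-20243 + R(42))/(-12668 + k(-166, 91)) = (-20243 + (6 + 42)**2)/(-12668 + (-166 + 91)) = (-20243 + 48**2)/(-12668 - 75) = (-20243 + 2304)/(-12743) = -17939*(-1/12743) = 17939/12743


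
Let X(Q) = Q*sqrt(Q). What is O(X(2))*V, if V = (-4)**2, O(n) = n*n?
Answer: 128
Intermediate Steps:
X(Q) = Q**(3/2)
O(n) = n**2
V = 16
O(X(2))*V = (2**(3/2))**2*16 = (2*sqrt(2))**2*16 = 8*16 = 128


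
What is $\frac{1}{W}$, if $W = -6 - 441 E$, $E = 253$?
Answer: $- \frac{1}{111579} \approx -8.9623 \cdot 10^{-6}$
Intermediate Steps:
$W = -111579$ ($W = -6 - 111573 = -111579$)
$\frac{1}{W} = \frac{1}{-111579} = - \frac{1}{111579}$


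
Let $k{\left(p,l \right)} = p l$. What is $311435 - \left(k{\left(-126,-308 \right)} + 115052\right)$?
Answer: $157575$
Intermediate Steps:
$k{\left(p,l \right)} = l p$
$311435 - \left(k{\left(-126,-308 \right)} + 115052\right) = 311435 - \left(\left(-308\right) \left(-126\right) + 115052\right) = 311435 - \left(38808 + 115052\right) = 311435 - 153860 = 157575$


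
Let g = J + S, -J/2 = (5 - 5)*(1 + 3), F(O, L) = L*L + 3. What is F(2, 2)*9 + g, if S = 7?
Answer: 70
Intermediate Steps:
F(O, L) = 3 + L**2 (F(O, L) = L**2 + 3 = 3 + L**2)
J = 0 (J = -2*(5 - 5)*(1 + 3) = -0*4 = -2*0 = 0)
g = 7 (g = 0 + 7 = 7)
F(2, 2)*9 + g = (3 + 2**2)*9 + 7 = (3 + 4)*9 + 7 = 7*9 + 7 = 63 + 7 = 70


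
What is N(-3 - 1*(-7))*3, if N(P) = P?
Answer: 12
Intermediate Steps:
N(-3 - 1*(-7))*3 = (-3 - 1*(-7))*3 = (-3 + 7)*3 = 4*3 = 12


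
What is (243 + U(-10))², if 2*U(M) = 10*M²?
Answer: 552049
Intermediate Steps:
U(M) = 5*M² (U(M) = (10*M²)/2 = 5*M²)
(243 + U(-10))² = (243 + 5*(-10)²)² = (243 + 5*100)² = (243 + 500)² = 743² = 552049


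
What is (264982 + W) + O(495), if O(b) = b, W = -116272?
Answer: 149205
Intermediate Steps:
(264982 + W) + O(495) = (264982 - 116272) + 495 = 148710 + 495 = 149205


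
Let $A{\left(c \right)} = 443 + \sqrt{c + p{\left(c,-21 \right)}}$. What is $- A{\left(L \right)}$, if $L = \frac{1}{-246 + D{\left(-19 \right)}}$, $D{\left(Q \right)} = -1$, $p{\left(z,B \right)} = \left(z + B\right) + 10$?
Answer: $-443 - \frac{i \sqrt{671593}}{247} \approx -443.0 - 3.3178 i$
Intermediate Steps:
$p{\left(z,B \right)} = 10 + B + z$ ($p{\left(z,B \right)} = \left(B + z\right) + 10 = 10 + B + z$)
$L = - \frac{1}{247}$ ($L = \frac{1}{-246 - 1} = \frac{1}{-247} = - \frac{1}{247} \approx -0.0040486$)
$A{\left(c \right)} = 443 + \sqrt{-11 + 2 c}$ ($A{\left(c \right)} = 443 + \sqrt{c + \left(10 - 21 + c\right)} = 443 + \sqrt{c + \left(-11 + c\right)} = 443 + \sqrt{-11 + 2 c}$)
$- A{\left(L \right)} = - (443 + \sqrt{-11 + 2 \left(- \frac{1}{247}\right)}) = - (443 + \sqrt{-11 - \frac{2}{247}}) = - (443 + \sqrt{- \frac{2719}{247}}) = - (443 + \frac{i \sqrt{671593}}{247}) = -443 - \frac{i \sqrt{671593}}{247}$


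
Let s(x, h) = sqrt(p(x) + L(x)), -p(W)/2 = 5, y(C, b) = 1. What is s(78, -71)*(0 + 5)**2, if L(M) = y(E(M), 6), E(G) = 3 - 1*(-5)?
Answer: 75*I ≈ 75.0*I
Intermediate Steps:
E(G) = 8 (E(G) = 3 + 5 = 8)
L(M) = 1
p(W) = -10 (p(W) = -2*5 = -10)
s(x, h) = 3*I (s(x, h) = sqrt(-10 + 1) = sqrt(-9) = 3*I)
s(78, -71)*(0 + 5)**2 = (3*I)*(0 + 5)**2 = (3*I)*5**2 = (3*I)*25 = 75*I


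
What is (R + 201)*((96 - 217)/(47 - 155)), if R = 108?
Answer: 12463/36 ≈ 346.19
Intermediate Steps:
(R + 201)*((96 - 217)/(47 - 155)) = (108 + 201)*((96 - 217)/(47 - 155)) = 309*(-121/(-108)) = 309*(-121*(-1/108)) = 309*(121/108) = 12463/36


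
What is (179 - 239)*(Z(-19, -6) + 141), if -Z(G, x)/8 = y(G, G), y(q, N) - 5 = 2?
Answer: -5100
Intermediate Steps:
y(q, N) = 7 (y(q, N) = 5 + 2 = 7)
Z(G, x) = -56 (Z(G, x) = -8*7 = -56)
(179 - 239)*(Z(-19, -6) + 141) = (179 - 239)*(-56 + 141) = -60*85 = -5100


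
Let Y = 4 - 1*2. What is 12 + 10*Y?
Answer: 32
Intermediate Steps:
Y = 2 (Y = 4 - 2 = 2)
12 + 10*Y = 12 + 10*2 = 12 + 20 = 32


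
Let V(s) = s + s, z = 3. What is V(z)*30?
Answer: 180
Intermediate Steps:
V(s) = 2*s
V(z)*30 = (2*3)*30 = 6*30 = 180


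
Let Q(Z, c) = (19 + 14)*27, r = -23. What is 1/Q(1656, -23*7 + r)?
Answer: 1/891 ≈ 0.0011223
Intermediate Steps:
Q(Z, c) = 891 (Q(Z, c) = 33*27 = 891)
1/Q(1656, -23*7 + r) = 1/891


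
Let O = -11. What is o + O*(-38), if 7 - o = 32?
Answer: 393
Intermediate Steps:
o = -25 (o = 7 - 1*32 = 7 - 32 = -25)
o + O*(-38) = -25 - 11*(-38) = -25 + 418 = 393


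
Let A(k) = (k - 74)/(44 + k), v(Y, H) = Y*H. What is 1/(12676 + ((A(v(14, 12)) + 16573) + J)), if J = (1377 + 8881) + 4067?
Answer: 106/4618891 ≈ 2.2949e-5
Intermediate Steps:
J = 14325 (J = 10258 + 4067 = 14325)
v(Y, H) = H*Y
A(k) = (-74 + k)/(44 + k)
1/(12676 + ((A(v(14, 12)) + 16573) + J)) = 1/(12676 + (((-74 + 12*14)/(44 + 12*14) + 16573) + 14325)) = 1/(12676 + (((-74 + 168)/(44 + 168) + 16573) + 14325)) = 1/(12676 + ((94/212 + 16573) + 14325)) = 1/(12676 + (((1/212)*94 + 16573) + 14325)) = 1/(12676 + ((47/106 + 16573) + 14325)) = 1/(12676 + (1756785/106 + 14325)) = 1/(12676 + 3275235/106) = 1/(4618891/106) = 106/4618891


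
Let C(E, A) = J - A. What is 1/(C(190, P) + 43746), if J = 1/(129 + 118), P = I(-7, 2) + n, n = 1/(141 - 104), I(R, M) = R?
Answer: 9139/399858457 ≈ 2.2856e-5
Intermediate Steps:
n = 1/37 ≈ 0.027027
P = -258/37 (P = -7 + 1/37 = -258/37 ≈ -6.9730)
J = 1/247 ≈ 0.0040486
C(E, A) = 1/247 - A
1/(C(190, P) + 43746) = 1/((1/247 - 1*(-258/37)) + 43746) = 1/((1/247 + 258/37) + 43746) = 1/(63763/9139 + 43746) = 1/(399858457/9139) = 9139/399858457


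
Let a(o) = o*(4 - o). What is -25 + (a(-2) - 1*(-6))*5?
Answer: -55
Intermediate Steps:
-25 + (a(-2) - 1*(-6))*5 = -25 + (-2*(4 - 1*(-2)) - 1*(-6))*5 = -25 + (-2*(4 + 2) + 6)*5 = -25 + (-2*6 + 6)*5 = -25 + (-12 + 6)*5 = -25 - 6*5 = -25 - 30 = -55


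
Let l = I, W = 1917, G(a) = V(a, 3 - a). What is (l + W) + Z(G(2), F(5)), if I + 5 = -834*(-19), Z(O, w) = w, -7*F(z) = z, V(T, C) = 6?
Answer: 124301/7 ≈ 17757.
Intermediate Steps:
F(z) = -z/7
G(a) = 6
I = 15841 (I = -5 - 834*(-19) = -5 + 15846 = 15841)
l = 15841
(l + W) + Z(G(2), F(5)) = (15841 + 1917) - ⅐*5 = 17758 - 5/7 = 124301/7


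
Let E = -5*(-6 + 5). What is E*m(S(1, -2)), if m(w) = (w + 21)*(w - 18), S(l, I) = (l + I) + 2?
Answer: -1870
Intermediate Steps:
E = 5 (E = -5*(-1) = 5)
S(l, I) = 2 + I + l (S(l, I) = (I + l) + 2 = 2 + I + l)
m(w) = (-18 + w)*(21 + w) (m(w) = (21 + w)*(-18 + w) = (-18 + w)*(21 + w))
E*m(S(1, -2)) = 5*(-378 + (2 - 2 + 1)**2 + 3*(2 - 2 + 1)) = 5*(-378 + 1**2 + 3*1) = 5*(-378 + 1 + 3) = 5*(-374) = -1870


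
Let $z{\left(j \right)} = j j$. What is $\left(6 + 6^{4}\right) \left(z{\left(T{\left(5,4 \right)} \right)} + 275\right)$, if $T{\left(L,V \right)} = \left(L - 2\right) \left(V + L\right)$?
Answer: $1307208$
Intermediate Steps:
$T{\left(L,V \right)} = \left(-2 + L\right) \left(L + V\right)$
$z{\left(j \right)} = j^{2}$
$\left(6 + 6^{4}\right) \left(z{\left(T{\left(5,4 \right)} \right)} + 275\right) = \left(6 + 6^{4}\right) \left(\left(5^{2} - 10 - 8 + 5 \cdot 4\right)^{2} + 275\right) = \left(6 + 1296\right) \left(\left(25 - 10 - 8 + 20\right)^{2} + 275\right) = 1302 \left(27^{2} + 275\right) = 1302 \left(729 + 275\right) = 1302 \cdot 1004 = 1307208$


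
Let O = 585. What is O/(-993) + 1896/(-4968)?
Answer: -66514/68517 ≈ -0.97077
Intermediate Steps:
O/(-993) + 1896/(-4968) = 585/(-993) + 1896/(-4968) = 585*(-1/993) + 1896*(-1/4968) = -195/331 - 79/207 = -66514/68517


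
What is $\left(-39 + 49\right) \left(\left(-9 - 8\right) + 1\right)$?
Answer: $-160$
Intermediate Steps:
$\left(-39 + 49\right) \left(\left(-9 - 8\right) + 1\right) = 10 \left(-17 + 1\right) = 10 \left(-16\right) = -160$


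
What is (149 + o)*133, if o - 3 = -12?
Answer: 18620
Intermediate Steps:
o = -9 (o = 3 - 12 = -9)
(149 + o)*133 = (149 - 9)*133 = 140*133 = 18620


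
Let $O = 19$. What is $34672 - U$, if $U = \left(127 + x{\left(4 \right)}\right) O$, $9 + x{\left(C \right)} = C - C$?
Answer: $32430$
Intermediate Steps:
$x{\left(C \right)} = -9$ ($x{\left(C \right)} = -9 + \left(C - C\right) = -9 + 0 = -9$)
$U = 2242$ ($U = \left(127 - 9\right) 19 = 118 \cdot 19 = 2242$)
$34672 - U = 34672 - 2242 = 32430$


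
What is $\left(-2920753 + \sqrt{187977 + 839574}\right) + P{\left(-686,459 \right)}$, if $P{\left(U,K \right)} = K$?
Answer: $-2920294 + \sqrt{1027551} \approx -2.9193 \cdot 10^{6}$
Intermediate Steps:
$\left(-2920753 + \sqrt{187977 + 839574}\right) + P{\left(-686,459 \right)} = \left(-2920753 + \sqrt{187977 + 839574}\right) + 459 = \left(-2920753 + \sqrt{1027551}\right) + 459 = -2920294 + \sqrt{1027551}$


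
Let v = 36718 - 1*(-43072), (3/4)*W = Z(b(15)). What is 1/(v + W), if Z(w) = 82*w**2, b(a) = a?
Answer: 1/104390 ≈ 9.5795e-6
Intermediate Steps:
W = 24600 (W = 4*(82*15**2)/3 = 4*(82*225)/3 = (4/3)*18450 = 24600)
v = 79790 (v = 36718 + 43072 = 79790)
1/(v + W) = 1/(79790 + 24600) = 1/104390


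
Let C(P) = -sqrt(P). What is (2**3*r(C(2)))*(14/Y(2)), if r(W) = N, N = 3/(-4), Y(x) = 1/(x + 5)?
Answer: -588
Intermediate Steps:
Y(x) = 1/(5 + x)
N = -3/4 (N = 3*(-1/4) = -3/4 ≈ -0.75000)
r(W) = -3/4
(2**3*r(C(2)))*(14/Y(2)) = (2**3*(-3/4))*(14/(1/(5 + 2))) = (8*(-3/4))*(14/(1/7)) = -84/1/7 = -84*7 = -6*98 = -588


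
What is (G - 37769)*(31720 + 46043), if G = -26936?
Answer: -5031654915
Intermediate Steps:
(G - 37769)*(31720 + 46043) = (-26936 - 37769)*(31720 + 46043) = -64705*77763 = -5031654915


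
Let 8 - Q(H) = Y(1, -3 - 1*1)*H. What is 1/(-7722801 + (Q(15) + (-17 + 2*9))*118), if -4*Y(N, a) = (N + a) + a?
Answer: -2/15449673 ≈ -1.2945e-7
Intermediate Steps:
Y(N, a) = -a/2 - N/4 (Y(N, a) = -((N + a) + a)/4 = -(N + 2*a)/4 = -a/2 - N/4)
Q(H) = 8 - 7*H/4 (Q(H) = 8 - (-(-3 - 1*1)/2 - ¼*1)*H = 8 - (-(-3 - 1)/2 - ¼)*H = 8 - (-½*(-4) - ¼)*H = 8 - (2 - ¼)*H = 8 - 7*H/4)
1/(-7722801 + (Q(15) + (-17 + 2*9))*118) = 1/(-7722801 + ((8 - 7/4*15) + (-17 + 2*9))*118) = 1/(-7722801 + ((8 - 105/4) + (-17 + 18))*118) = 1/(-7722801 + (-73/4 + 1)*118) = 1/(-7722801 - 69/4*118) = 1/(-7722801 - 4071/2) = 1/(-15449673/2) = -2/15449673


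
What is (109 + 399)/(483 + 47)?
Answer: 254/265 ≈ 0.95849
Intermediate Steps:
(109 + 399)/(483 + 47) = 508/530 = 508*(1/530) = 254/265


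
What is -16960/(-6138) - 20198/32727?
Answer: 71845766/33479721 ≈ 2.1460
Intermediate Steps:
-16960/(-6138) - 20198/32727 = -16960*(-1/6138) - 20198*1/32727 = 8480/3069 - 20198/32727 = 71845766/33479721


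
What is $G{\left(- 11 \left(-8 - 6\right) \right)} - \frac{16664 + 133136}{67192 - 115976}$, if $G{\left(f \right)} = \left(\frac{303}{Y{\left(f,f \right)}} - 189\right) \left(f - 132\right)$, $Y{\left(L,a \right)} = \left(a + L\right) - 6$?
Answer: $- \frac{3805525975}{920798} \approx -4132.9$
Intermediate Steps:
$Y{\left(L,a \right)} = -6 + L + a$ ($Y{\left(L,a \right)} = \left(L + a\right) - 6 = -6 + L + a$)
$G{\left(f \right)} = \left(-189 + \frac{303}{-6 + 2 f}\right) \left(-132 + f\right)$ ($G{\left(f \right)} = \left(\frac{303}{-6 + f + f} - 189\right) \left(f - 132\right) = \left(\frac{303}{-6 + 2 f} - 189\right) \left(-132 + f\right) = \left(-189 + \frac{303}{-6 + 2 f}\right) \left(-132 + f\right)$)
$G{\left(- 11 \left(-8 - 6\right) \right)} - \frac{16664 + 133136}{67192 - 115976} = \frac{3 \left(-63228 - 126 \left(- 11 \left(-8 - 6\right)\right)^{2} + 17111 \left(- 11 \left(-8 - 6\right)\right)\right)}{2 \left(-3 - 11 \left(-8 - 6\right)\right)} - \frac{16664 + 133136}{67192 - 115976} = \frac{3 \left(-63228 - 126 \left(\left(-11\right) \left(-14\right)\right)^{2} + 17111 \left(\left(-11\right) \left(-14\right)\right)\right)}{2 \left(-3 - -154\right)} - \frac{149800}{-48784} = \frac{3 \left(-63228 - 126 \cdot 154^{2} + 17111 \cdot 154\right)}{2 \left(-3 + 154\right)} - 149800 \left(- \frac{1}{48784}\right) = \frac{3 \left(-63228 - 2988216 + 2635094\right)}{2 \cdot 151} - - \frac{18725}{6098} = \frac{3}{2} \cdot \frac{1}{151} \left(-63228 - 2988216 + 2635094\right) + \frac{18725}{6098} = \frac{3}{2} \cdot \frac{1}{151} \left(-416350\right) + \frac{18725}{6098} = - \frac{624525}{151} + \frac{18725}{6098} = - \frac{3805525975}{920798}$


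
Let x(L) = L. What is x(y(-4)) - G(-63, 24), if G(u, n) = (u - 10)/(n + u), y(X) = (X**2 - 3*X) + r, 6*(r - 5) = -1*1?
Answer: 805/26 ≈ 30.962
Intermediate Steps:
r = 29/6 (r = 5 + (-1*1)/6 = 5 + (1/6)*(-1) = 5 - 1/6 = 29/6 ≈ 4.8333)
y(X) = 29/6 + X**2 - 3*X (y(X) = (X**2 - 3*X) + 29/6 = 29/6 + X**2 - 3*X)
G(u, n) = (-10 + u)/(n + u)
x(y(-4)) - G(-63, 24) = (29/6 + (-4)**2 - 3*(-4)) - (-10 - 63)/(24 - 63) = (29/6 + 16 + 12) - (-73)/(-39) = 197/6 - (-1)*(-73)/39 = 197/6 - 1*73/39 = 197/6 - 73/39 = 805/26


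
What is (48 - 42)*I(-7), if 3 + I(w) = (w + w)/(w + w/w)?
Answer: -4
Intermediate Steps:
I(w) = -3 + 2*w/(1 + w) (I(w) = -3 + (w + w)/(w + w/w) = -3 + (2*w)/(w + 1) = -3 + (2*w)/(1 + w) = -3 + 2*w/(1 + w))
(48 - 42)*I(-7) = (48 - 42)*((-3 - 1*(-7))/(1 - 7)) = 6*((-3 + 7)/(-6)) = 6*(-⅙*4) = 6*(-⅔) = -4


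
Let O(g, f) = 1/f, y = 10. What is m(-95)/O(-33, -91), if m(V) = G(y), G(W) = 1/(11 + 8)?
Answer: -91/19 ≈ -4.7895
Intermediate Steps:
G(W) = 1/19
m(V) = 1/19
m(-95)/O(-33, -91) = 1/(19*(1/(-91))) = 1/(19*(-1/91)) = (1/19)*(-91) = -91/19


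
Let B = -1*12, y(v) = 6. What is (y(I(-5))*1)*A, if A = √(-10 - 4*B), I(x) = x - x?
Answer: 6*√38 ≈ 36.987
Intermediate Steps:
I(x) = 0
B = -12
A = √38 (A = √(-10 - 4*(-12)) = √(-10 + 48) = √38 ≈ 6.1644)
(y(I(-5))*1)*A = (6*1)*√38 = 6*√38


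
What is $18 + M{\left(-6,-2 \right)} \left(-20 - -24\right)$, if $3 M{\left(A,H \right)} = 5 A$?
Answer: $-22$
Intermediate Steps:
$M{\left(A,H \right)} = \frac{5 A}{3}$
$18 + M{\left(-6,-2 \right)} \left(-20 - -24\right) = 18 + \frac{5}{3} \left(-6\right) \left(-20 - -24\right) = 18 - 10 \left(-20 + 24\right) = 18 - 40 = -22$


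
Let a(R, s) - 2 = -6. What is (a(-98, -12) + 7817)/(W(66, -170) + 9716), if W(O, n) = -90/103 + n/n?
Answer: 804739/1000761 ≈ 0.80413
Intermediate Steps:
W(O, n) = 13/103 (W(O, n) = -90*1/103 + 1 = -90/103 + 1 = 13/103)
a(R, s) = -4 (a(R, s) = 2 - 6 = -4)
(a(-98, -12) + 7817)/(W(66, -170) + 9716) = (-4 + 7817)/(13/103 + 9716) = 7813/(1000761/103) = 7813*(103/1000761) = 804739/1000761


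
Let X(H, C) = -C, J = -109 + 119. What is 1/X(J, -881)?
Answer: 1/881 ≈ 0.0011351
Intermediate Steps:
J = 10
1/X(J, -881) = 1/(-1*(-881)) = 1/881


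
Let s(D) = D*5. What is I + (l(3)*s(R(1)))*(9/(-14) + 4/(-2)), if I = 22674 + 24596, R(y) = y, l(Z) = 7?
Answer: 94355/2 ≈ 47178.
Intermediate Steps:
I = 47270
s(D) = 5*D
I + (l(3)*s(R(1)))*(9/(-14) + 4/(-2)) = 47270 + (7*(5*1))*(9/(-14) + 4/(-2)) = 47270 + (7*5)*(9*(-1/14) + 4*(-½)) = 47270 + 35*(-9/14 - 2) = 47270 + 35*(-37/14) = 47270 - 185/2 = 94355/2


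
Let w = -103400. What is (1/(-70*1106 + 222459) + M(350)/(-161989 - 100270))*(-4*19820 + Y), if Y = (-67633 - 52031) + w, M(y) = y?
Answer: 15268792560504/38037783101 ≈ 401.41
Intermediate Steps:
Y = -223064 (Y = (-67633 - 52031) - 103400 = -119664 - 103400 = -223064)
(1/(-70*1106 + 222459) + M(350)/(-161989 - 100270))*(-4*19820 + Y) = (1/(-70*1106 + 222459) + 350/(-161989 - 100270))*(-4*19820 - 223064) = (1/(-77420 + 222459) + 350/(-262259))*(-79280 - 223064) = (1/145039 + 350*(-1/262259))*(-302344) = (1/145039 - 350/262259)*(-302344) = -50501391/38037783101*(-302344) = 15268792560504/38037783101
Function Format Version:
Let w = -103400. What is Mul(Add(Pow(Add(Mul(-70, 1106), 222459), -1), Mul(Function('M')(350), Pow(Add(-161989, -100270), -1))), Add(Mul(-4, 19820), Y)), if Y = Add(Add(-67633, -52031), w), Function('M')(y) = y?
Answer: Rational(15268792560504, 38037783101) ≈ 401.41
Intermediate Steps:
Y = -223064 (Y = Add(Add(-67633, -52031), -103400) = Add(-119664, -103400) = -223064)
Mul(Add(Pow(Add(Mul(-70, 1106), 222459), -1), Mul(Function('M')(350), Pow(Add(-161989, -100270), -1))), Add(Mul(-4, 19820), Y)) = Mul(Add(Pow(Add(Mul(-70, 1106), 222459), -1), Mul(350, Pow(Add(-161989, -100270), -1))), Add(Mul(-4, 19820), -223064)) = Mul(Add(Pow(Add(-77420, 222459), -1), Mul(350, Pow(-262259, -1))), Add(-79280, -223064)) = Mul(Add(Pow(145039, -1), Mul(350, Rational(-1, 262259))), -302344) = Mul(Add(Rational(1, 145039), Rational(-350, 262259)), -302344) = Mul(Rational(-50501391, 38037783101), -302344) = Rational(15268792560504, 38037783101)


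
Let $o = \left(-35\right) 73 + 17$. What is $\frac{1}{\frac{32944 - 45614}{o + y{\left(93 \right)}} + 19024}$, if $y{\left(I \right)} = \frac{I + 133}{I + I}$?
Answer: $\frac{33703}{641334202} \approx 5.2551 \cdot 10^{-5}$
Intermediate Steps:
$o = -2538$ ($o = -2555 + 17 = -2538$)
$y{\left(I \right)} = \frac{133 + I}{2 I}$
$\frac{1}{\frac{32944 - 45614}{o + y{\left(93 \right)}} + 19024} = \frac{1}{\frac{32944 - 45614}{-2538 + \frac{133 + 93}{2 \cdot 93}} + 19024} = \frac{1}{- \frac{12670}{-2538 + \frac{1}{2} \cdot \frac{1}{93} \cdot 226} + 19024} = \frac{1}{- \frac{12670}{-2538 + \frac{113}{93}} + 19024} = \frac{1}{- \frac{12670}{- \frac{235921}{93}} + 19024} = \frac{1}{\left(-12670\right) \left(- \frac{93}{235921}\right) + 19024} = \frac{1}{\frac{168330}{33703} + 19024} = \frac{1}{\frac{641334202}{33703}} = \frac{33703}{641334202}$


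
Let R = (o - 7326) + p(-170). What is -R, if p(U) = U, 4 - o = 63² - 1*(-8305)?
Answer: 19766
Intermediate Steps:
o = -12270 (o = 4 - (63² - 1*(-8305)) = 4 - (3969 + 8305) = 4 - 1*12274 = 4 - 12274 = -12270)
R = -19766 (R = (-12270 - 7326) - 170 = -19596 - 170 = -19766)
-R = -1*(-19766) = 19766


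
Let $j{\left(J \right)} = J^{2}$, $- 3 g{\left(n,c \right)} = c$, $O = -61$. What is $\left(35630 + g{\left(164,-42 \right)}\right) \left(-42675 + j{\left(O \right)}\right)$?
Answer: $-1388476376$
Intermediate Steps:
$g{\left(n,c \right)} = - \frac{c}{3}$
$\left(35630 + g{\left(164,-42 \right)}\right) \left(-42675 + j{\left(O \right)}\right) = \left(35630 - -14\right) \left(-42675 + \left(-61\right)^{2}\right) = \left(35630 + 14\right) \left(-42675 + 3721\right) = 35644 \left(-38954\right) = -1388476376$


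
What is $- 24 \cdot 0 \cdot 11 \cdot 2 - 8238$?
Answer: $-8238$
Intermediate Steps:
$- 24 \cdot 0 \cdot 11 \cdot 2 - 8238 = \left(-24\right) 0 \cdot 2 - 8238 = 0 \cdot 2 - 8238 = 0 - 8238 = -8238$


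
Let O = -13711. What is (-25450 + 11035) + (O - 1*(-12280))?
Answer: -15846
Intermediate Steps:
(-25450 + 11035) + (O - 1*(-12280)) = (-25450 + 11035) + (-13711 - 1*(-12280)) = -14415 + (-13711 + 12280) = -14415 - 1431 = -15846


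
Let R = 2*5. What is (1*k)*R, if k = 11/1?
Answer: 110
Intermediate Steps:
R = 10
k = 11 (k = 11*1 = 11)
(1*k)*R = (1*11)*10 = 11*10 = 110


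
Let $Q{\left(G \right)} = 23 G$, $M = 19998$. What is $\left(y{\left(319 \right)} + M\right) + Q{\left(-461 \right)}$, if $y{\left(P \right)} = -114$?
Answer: $9281$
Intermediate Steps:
$\left(y{\left(319 \right)} + M\right) + Q{\left(-461 \right)} = \left(-114 + 19998\right) + 23 \left(-461\right) = 19884 - 10603 = 9281$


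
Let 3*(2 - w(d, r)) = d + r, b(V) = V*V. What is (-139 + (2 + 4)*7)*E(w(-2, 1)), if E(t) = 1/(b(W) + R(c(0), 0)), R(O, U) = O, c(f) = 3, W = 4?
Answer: -97/19 ≈ -5.1053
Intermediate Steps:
b(V) = V**2
w(d, r) = 2 - d/3 - r/3 (w(d, r) = 2 - (d + r)/3 = 2 + (-d/3 - r/3) = 2 - d/3 - r/3)
E(t) = 1/19 (E(t) = 1/(4**2 + 3) = 1/(16 + 3) = 1/19)
(-139 + (2 + 4)*7)*E(w(-2, 1)) = (-139 + (2 + 4)*7)*(1/19) = (-139 + 6*7)*(1/19) = (-139 + 42)*(1/19) = -97*1/19 = -97/19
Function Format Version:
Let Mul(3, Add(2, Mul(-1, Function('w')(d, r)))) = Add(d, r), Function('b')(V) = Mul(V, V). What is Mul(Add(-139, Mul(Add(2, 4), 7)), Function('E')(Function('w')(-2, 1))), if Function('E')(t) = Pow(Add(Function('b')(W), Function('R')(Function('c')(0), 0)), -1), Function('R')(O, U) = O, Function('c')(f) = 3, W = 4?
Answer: Rational(-97, 19) ≈ -5.1053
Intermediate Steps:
Function('b')(V) = Pow(V, 2)
Function('w')(d, r) = Add(2, Mul(Rational(-1, 3), d), Mul(Rational(-1, 3), r)) (Function('w')(d, r) = Add(2, Mul(Rational(-1, 3), Add(d, r))) = Add(2, Add(Mul(Rational(-1, 3), d), Mul(Rational(-1, 3), r))) = Add(2, Mul(Rational(-1, 3), d), Mul(Rational(-1, 3), r)))
Function('E')(t) = Rational(1, 19) (Function('E')(t) = Pow(Add(Pow(4, 2), 3), -1) = Pow(Add(16, 3), -1) = Pow(19, -1) = Rational(1, 19))
Mul(Add(-139, Mul(Add(2, 4), 7)), Function('E')(Function('w')(-2, 1))) = Mul(Add(-139, Mul(Add(2, 4), 7)), Rational(1, 19)) = Mul(Add(-139, Mul(6, 7)), Rational(1, 19)) = Mul(Add(-139, 42), Rational(1, 19)) = Mul(-97, Rational(1, 19)) = Rational(-97, 19)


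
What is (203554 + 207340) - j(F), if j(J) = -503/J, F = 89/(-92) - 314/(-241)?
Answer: 3067792982/7439 ≈ 4.1239e+5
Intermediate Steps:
F = 7439/22172 (F = 89*(-1/92) - 314*(-1/241) = -89/92 + 314/241 = 7439/22172 ≈ 0.33551)
(203554 + 207340) - j(F) = (203554 + 207340) - (-503)/7439/22172 = 410894 - (-503)*22172/7439 = 410894 - 1*(-11152516/7439) = 410894 + 11152516/7439 = 3067792982/7439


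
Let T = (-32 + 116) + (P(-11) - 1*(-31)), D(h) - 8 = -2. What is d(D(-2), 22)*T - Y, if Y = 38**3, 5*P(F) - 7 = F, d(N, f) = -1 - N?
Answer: -278357/5 ≈ -55671.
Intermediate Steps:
D(h) = 6 (D(h) = 8 - 2 = 6)
P(F) = 7/5 + F/5
Y = 54872
T = 571/5 (T = (-32 + 116) + ((7/5 + (1/5)*(-11)) - 1*(-31)) = 84 + ((7/5 - 11/5) + 31) = 84 + (-4/5 + 31) = 84 + 151/5 = 571/5 ≈ 114.20)
d(D(-2), 22)*T - Y = (-1 - 1*6)*(571/5) - 1*54872 = (-1 - 6)*(571/5) - 54872 = -7*571/5 - 54872 = -3997/5 - 54872 = -278357/5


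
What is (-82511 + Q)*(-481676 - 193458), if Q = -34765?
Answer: 79177014984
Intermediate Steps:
(-82511 + Q)*(-481676 - 193458) = (-82511 - 34765)*(-481676 - 193458) = -117276*(-675134) = 79177014984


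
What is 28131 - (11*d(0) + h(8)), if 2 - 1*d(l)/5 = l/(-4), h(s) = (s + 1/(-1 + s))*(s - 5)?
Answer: 195976/7 ≈ 27997.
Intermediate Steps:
h(s) = (-5 + s)*(s + 1/(-1 + s)) (h(s) = (s + 1/(-1 + s))*(-5 + s) = (-5 + s)*(s + 1/(-1 + s)))
d(l) = 10 + 5*l/4 (d(l) = 10 - 5*l/(-4) = 10 - 5*l*(-1)/4 = 10 - (-5)*l/4 = 10 + 5*l/4)
28131 - (11*d(0) + h(8)) = 28131 - (11*(10 + (5/4)*0) + (-5 + 8³ - 6*8² + 6*8)/(-1 + 8)) = 28131 - (11*(10 + 0) + (-5 + 512 - 6*64 + 48)/7) = 28131 - (11*10 + (-5 + 512 - 384 + 48)/7) = 28131 - (110 + (⅐)*171) = 28131 - (110 + 171/7) = 28131 - 1*941/7 = 28131 - 941/7 = 195976/7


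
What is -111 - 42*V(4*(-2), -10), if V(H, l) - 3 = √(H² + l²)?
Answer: -237 - 84*√41 ≈ -774.86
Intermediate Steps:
V(H, l) = 3 + √(H² + l²)
-111 - 42*V(4*(-2), -10) = -111 - 42*(3 + √((4*(-2))² + (-10)²)) = -111 - 42*(3 + √((-8)² + 100)) = -111 - 42*(3 + √(64 + 100)) = -111 - 42*(3 + √164) = -111 - 42*(3 + 2*√41) = -111 + (-126 - 84*√41) = -237 - 84*√41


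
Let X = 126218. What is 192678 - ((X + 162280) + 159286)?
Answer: -255106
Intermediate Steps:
192678 - ((X + 162280) + 159286) = 192678 - ((126218 + 162280) + 159286) = 192678 - (288498 + 159286) = 192678 - 1*447784 = 192678 - 447784 = -255106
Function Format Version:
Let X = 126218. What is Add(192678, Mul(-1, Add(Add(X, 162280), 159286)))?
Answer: -255106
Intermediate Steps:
Add(192678, Mul(-1, Add(Add(X, 162280), 159286))) = Add(192678, Mul(-1, Add(Add(126218, 162280), 159286))) = Add(192678, Mul(-1, Add(288498, 159286))) = Add(192678, Mul(-1, 447784)) = Add(192678, -447784) = -255106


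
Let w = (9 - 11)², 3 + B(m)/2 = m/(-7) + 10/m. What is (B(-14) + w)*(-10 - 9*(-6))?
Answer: 176/7 ≈ 25.143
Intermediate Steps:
B(m) = -6 + 20/m - 2*m/7 (B(m) = -6 + 2*(m/(-7) + 10/m) = -6 + 2*(m*(-⅐) + 10/m) = -6 + 2*(-m/7 + 10/m) = -6 + 2*(10/m - m/7) = -6 + (20/m - 2*m/7) = -6 + 20/m - 2*m/7)
w = 4 (w = (-2)² = 4)
(B(-14) + w)*(-10 - 9*(-6)) = ((-6 + 20/(-14) - 2/7*(-14)) + 4)*(-10 - 9*(-6)) = ((-6 + 20*(-1/14) + 4) + 4)*(-10 + 54) = ((-6 - 10/7 + 4) + 4)*44 = (-24/7 + 4)*44 = (4/7)*44 = 176/7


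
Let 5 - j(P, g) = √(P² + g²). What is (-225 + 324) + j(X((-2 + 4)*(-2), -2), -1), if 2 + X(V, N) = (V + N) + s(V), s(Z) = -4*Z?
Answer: 104 - √65 ≈ 95.938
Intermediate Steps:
X(V, N) = -2 + N - 3*V (X(V, N) = -2 + ((V + N) - 4*V) = -2 + ((N + V) - 4*V) = -2 + (N - 3*V) = -2 + N - 3*V)
j(P, g) = 5 - √(P² + g²)
(-225 + 324) + j(X((-2 + 4)*(-2), -2), -1) = (-225 + 324) + (5 - √((-2 - 2 - 3*(-2 + 4)*(-2))² + (-1)²)) = 99 + (5 - √((-2 - 2 - 6*(-2))² + 1)) = 99 + (5 - √((-2 - 2 - 3*(-4))² + 1)) = 99 + (5 - √((-2 - 2 + 12)² + 1)) = 99 + (5 - √(8² + 1)) = 99 + (5 - √(64 + 1)) = 99 + (5 - √65) = 104 - √65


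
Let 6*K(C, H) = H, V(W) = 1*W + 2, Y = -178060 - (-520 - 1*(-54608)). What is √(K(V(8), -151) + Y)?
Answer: I*√8358234/6 ≈ 481.84*I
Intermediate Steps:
Y = -232148 (Y = -178060 - (-520 + 54608) = -178060 - 1*54088 = -178060 - 54088 = -232148)
V(W) = 2 + W (V(W) = W + 2 = 2 + W)
K(C, H) = H/6
√(K(V(8), -151) + Y) = √((⅙)*(-151) - 232148) = √(-151/6 - 232148) = √(-1393039/6) = I*√8358234/6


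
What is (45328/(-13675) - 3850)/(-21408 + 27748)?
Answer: -26347039/43349750 ≈ -0.60778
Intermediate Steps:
(45328/(-13675) - 3850)/(-21408 + 27748) = (45328*(-1/13675) - 3850)/6340 = (-45328/13675 - 3850)*(1/6340) = -52694078/13675*1/6340 = -26347039/43349750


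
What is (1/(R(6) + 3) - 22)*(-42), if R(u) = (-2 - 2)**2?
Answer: 17514/19 ≈ 921.79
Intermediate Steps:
R(u) = 16 (R(u) = (-4)**2 = 16)
(1/(R(6) + 3) - 22)*(-42) = (1/(16 + 3) - 22)*(-42) = (1/19 - 22)*(-42) = -417/19*(-42) = 17514/19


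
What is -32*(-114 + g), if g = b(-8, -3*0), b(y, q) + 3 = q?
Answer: 3744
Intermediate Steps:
b(y, q) = -3 + q
g = -3 (g = -3 - 3*0 = -3 + 0 = -3)
-32*(-114 + g) = -32*(-114 - 3) = -32*(-117) = 3744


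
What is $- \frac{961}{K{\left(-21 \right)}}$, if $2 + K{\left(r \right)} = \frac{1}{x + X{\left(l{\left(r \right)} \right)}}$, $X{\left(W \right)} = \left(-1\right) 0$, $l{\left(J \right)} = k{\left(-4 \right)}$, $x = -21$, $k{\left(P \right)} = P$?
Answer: $\frac{20181}{43} \approx 469.33$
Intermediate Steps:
$l{\left(J \right)} = -4$
$X{\left(W \right)} = 0$
$K{\left(r \right)} = - \frac{43}{21}$ ($K{\left(r \right)} = -2 + \frac{1}{-21 + 0} = -2 + \frac{1}{-21} = -2 - \frac{1}{21} = - \frac{43}{21}$)
$- \frac{961}{K{\left(-21 \right)}} = - \frac{961}{- \frac{43}{21}} = \left(-961\right) \left(- \frac{21}{43}\right) = \frac{20181}{43}$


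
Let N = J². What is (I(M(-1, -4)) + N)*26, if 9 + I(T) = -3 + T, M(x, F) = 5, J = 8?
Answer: 1482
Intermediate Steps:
N = 64 (N = 8² = 64)
I(T) = -12 + T (I(T) = -9 + (-3 + T) = -12 + T)
(I(M(-1, -4)) + N)*26 = ((-12 + 5) + 64)*26 = (-7 + 64)*26 = 57*26 = 1482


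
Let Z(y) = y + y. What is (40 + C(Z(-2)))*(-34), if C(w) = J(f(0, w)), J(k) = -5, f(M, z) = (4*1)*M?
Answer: -1190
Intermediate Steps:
f(M, z) = 4*M
Z(y) = 2*y
C(w) = -5
(40 + C(Z(-2)))*(-34) = (40 - 5)*(-34) = 35*(-34) = -1190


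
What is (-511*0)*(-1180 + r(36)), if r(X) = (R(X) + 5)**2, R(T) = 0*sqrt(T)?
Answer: 0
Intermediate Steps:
R(T) = 0
r(X) = 25 (r(X) = (0 + 5)**2 = 5**2 = 25)
(-511*0)*(-1180 + r(36)) = (-511*0)*(-1180 + 25) = 0*(-1155) = 0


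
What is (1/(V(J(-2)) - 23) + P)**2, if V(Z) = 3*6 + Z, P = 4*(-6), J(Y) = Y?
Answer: 28561/49 ≈ 582.88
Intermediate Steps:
P = -24
V(Z) = 18 + Z
(1/(V(J(-2)) - 23) + P)**2 = (1/((18 - 2) - 23) - 24)**2 = (1/(16 - 23) - 24)**2 = (1/(-7) - 24)**2 = (-1/7 - 24)**2 = (-169/7)**2 = 28561/49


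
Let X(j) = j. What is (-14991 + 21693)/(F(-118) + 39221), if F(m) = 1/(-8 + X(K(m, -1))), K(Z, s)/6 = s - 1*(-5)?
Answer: 35744/209179 ≈ 0.17088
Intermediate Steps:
K(Z, s) = 30 + 6*s (K(Z, s) = 6*(s - 1*(-5)) = 6*(s + 5) = 6*(5 + s) = 30 + 6*s)
F(m) = 1/16 (F(m) = 1/(-8 + (30 + 6*(-1))) = 1/(-8 + (30 - 6)) = 1/(-8 + 24) = 1/16)
(-14991 + 21693)/(F(-118) + 39221) = (-14991 + 21693)/(1/16 + 39221) = 6702/(627537/16) = 6702*(16/627537) = 35744/209179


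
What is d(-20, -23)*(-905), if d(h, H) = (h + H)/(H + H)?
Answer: -38915/46 ≈ -845.98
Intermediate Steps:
d(h, H) = (H + h)/(2*H) (d(h, H) = (H + h)/((2*H)) = (H + h)*(1/(2*H)) = (H + h)/(2*H))
d(-20, -23)*(-905) = ((½)*(-23 - 20)/(-23))*(-905) = ((½)*(-1/23)*(-43))*(-905) = (43/46)*(-905) = -38915/46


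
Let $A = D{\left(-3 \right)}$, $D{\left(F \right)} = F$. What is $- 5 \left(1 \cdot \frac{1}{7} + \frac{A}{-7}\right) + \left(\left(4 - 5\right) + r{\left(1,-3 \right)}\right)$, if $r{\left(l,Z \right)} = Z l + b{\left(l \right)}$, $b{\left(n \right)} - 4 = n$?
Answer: $- \frac{13}{7} \approx -1.8571$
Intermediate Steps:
$A = -3$
$b{\left(n \right)} = 4 + n$
$r{\left(l,Z \right)} = 4 + l + Z l$ ($r{\left(l,Z \right)} = Z l + \left(4 + l\right) = 4 + l + Z l$)
$- 5 \left(1 \cdot \frac{1}{7} + \frac{A}{-7}\right) + \left(\left(4 - 5\right) + r{\left(1,-3 \right)}\right) = - 5 \left(1 \cdot \frac{1}{7} - \frac{3}{-7}\right) + \left(\left(4 - 5\right) + \left(4 + 1 - 3\right)\right) = - 5 \left(1 \cdot \frac{1}{7} - - \frac{3}{7}\right) + \left(-1 + \left(4 + 1 - 3\right)\right) = - 5 \left(\frac{1}{7} + \frac{3}{7}\right) + \left(-1 + 2\right) = \left(-5\right) \frac{4}{7} + 1 = - \frac{20}{7} + 1 = - \frac{13}{7}$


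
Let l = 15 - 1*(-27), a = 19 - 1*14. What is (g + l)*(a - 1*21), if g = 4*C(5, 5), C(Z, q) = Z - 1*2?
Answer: -864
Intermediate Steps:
C(Z, q) = -2 + Z (C(Z, q) = Z - 2 = -2 + Z)
a = 5 (a = 19 - 14 = 5)
g = 12 (g = 4*(-2 + 5) = 4*3 = 12)
l = 42 (l = 15 + 27 = 42)
(g + l)*(a - 1*21) = (12 + 42)*(5 - 1*21) = 54*(5 - 21) = 54*(-16) = -864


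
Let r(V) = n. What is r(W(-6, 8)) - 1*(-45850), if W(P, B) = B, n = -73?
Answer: 45777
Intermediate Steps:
r(V) = -73
r(W(-6, 8)) - 1*(-45850) = -73 - 1*(-45850) = -73 + 45850 = 45777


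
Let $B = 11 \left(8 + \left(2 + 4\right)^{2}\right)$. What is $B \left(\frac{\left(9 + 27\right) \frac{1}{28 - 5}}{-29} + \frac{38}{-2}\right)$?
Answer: $- \frac{6151156}{667} \approx -9222.1$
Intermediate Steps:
$B = 484$ ($B = 11 \left(8 + 6^{2}\right) = 11 \left(8 + 36\right) = 11 \cdot 44 = 484$)
$B \left(\frac{\left(9 + 27\right) \frac{1}{28 - 5}}{-29} + \frac{38}{-2}\right) = 484 \left(\frac{\left(9 + 27\right) \frac{1}{28 - 5}}{-29} + \frac{38}{-2}\right) = 484 \left(\frac{36}{23} \left(- \frac{1}{29}\right) + 38 \left(- \frac{1}{2}\right)\right) = 484 \left(36 \cdot \frac{1}{23} \left(- \frac{1}{29}\right) - 19\right) = 484 \left(\frac{36}{23} \left(- \frac{1}{29}\right) - 19\right) = 484 \left(- \frac{36}{667} - 19\right) = 484 \left(- \frac{12709}{667}\right) = - \frac{6151156}{667}$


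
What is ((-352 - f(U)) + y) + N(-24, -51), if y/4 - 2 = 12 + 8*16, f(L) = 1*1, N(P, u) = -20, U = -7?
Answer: 195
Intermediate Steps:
f(L) = 1
y = 568 (y = 8 + 4*(12 + 8*16) = 8 + 4*(12 + 128) = 8 + 4*140 = 8 + 560 = 568)
((-352 - f(U)) + y) + N(-24, -51) = ((-352 - 1*1) + 568) - 20 = ((-352 - 1) + 568) - 20 = (-353 + 568) - 20 = 215 - 20 = 195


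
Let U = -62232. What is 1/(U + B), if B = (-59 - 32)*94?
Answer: -1/70786 ≈ -1.4127e-5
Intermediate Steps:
B = -8554 (B = -91*94 = -8554)
1/(U + B) = 1/(-62232 - 8554) = 1/(-70786) = -1/70786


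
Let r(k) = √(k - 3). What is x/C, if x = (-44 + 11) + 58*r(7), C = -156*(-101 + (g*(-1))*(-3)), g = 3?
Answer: 83/14352 ≈ 0.0057832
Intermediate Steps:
r(k) = √(-3 + k)
C = 14352 (C = -156*(-101 + (3*(-1))*(-3)) = -156*(-101 - 3*(-3)) = -156*(-101 + 9) = -156*(-92) = 14352)
x = 83 (x = (-44 + 11) + 58*√(-3 + 7) = -33 + 58*√4 = -33 + 58*2 = -33 + 116 = 83)
x/C = 83/14352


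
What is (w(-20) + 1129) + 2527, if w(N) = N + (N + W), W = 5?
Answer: 3621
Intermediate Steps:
w(N) = 5 + 2*N (w(N) = N + (N + 5) = N + (5 + N) = 5 + 2*N)
(w(-20) + 1129) + 2527 = ((5 + 2*(-20)) + 1129) + 2527 = ((5 - 40) + 1129) + 2527 = (-35 + 1129) + 2527 = 1094 + 2527 = 3621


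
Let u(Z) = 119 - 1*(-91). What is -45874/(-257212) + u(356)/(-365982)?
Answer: 1394586979/7844580182 ≈ 0.17778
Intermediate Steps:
u(Z) = 210 (u(Z) = 119 + 91 = 210)
-45874/(-257212) + u(356)/(-365982) = -45874/(-257212) + 210/(-365982) = -45874*(-1/257212) + 210*(-1/365982) = 22937/128606 - 35/60997 = 1394586979/7844580182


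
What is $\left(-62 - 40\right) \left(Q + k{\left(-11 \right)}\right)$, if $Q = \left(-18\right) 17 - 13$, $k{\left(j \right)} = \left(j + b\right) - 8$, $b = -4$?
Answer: $34884$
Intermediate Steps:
$k{\left(j \right)} = -12 + j$ ($k{\left(j \right)} = \left(j - 4\right) - 8 = \left(-4 + j\right) - 8 = -12 + j$)
$Q = -319$ ($Q = -306 - 13 = -319$)
$\left(-62 - 40\right) \left(Q + k{\left(-11 \right)}\right) = \left(-62 - 40\right) \left(-319 - 23\right) = - 102 \left(-319 - 23\right) = \left(-102\right) \left(-342\right) = 34884$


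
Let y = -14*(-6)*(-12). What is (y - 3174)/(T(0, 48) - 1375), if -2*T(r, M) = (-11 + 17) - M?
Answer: 2091/677 ≈ 3.0886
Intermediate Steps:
T(r, M) = -3 + M/2 (T(r, M) = -((-11 + 17) - M)/2 = -(6 - M)/2 = -3 + M/2)
y = -1008 (y = 84*(-12) = -1008)
(y - 3174)/(T(0, 48) - 1375) = (-1008 - 3174)/((-3 + (½)*48) - 1375) = -4182/((-3 + 24) - 1375) = -4182/(21 - 1375) = -4182/(-1354) = -4182*(-1/1354) = 2091/677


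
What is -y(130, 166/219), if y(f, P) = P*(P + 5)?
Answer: -209326/47961 ≈ -4.3645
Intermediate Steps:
y(f, P) = P*(5 + P)
-y(130, 166/219) = -166/219*(5 + 166/219) = -166*(1/219)*(5 + 166*(1/219)) = -166*(5 + 166/219)/219 = -166*1261/(219*219) = -1*209326/47961 = -209326/47961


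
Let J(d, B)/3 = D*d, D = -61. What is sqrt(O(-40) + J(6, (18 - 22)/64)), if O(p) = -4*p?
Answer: I*sqrt(938) ≈ 30.627*I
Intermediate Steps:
J(d, B) = -183*d (J(d, B) = 3*(-61*d) = -183*d)
sqrt(O(-40) + J(6, (18 - 22)/64)) = sqrt(-4*(-40) - 183*6) = sqrt(160 - 1098) = sqrt(-938) = I*sqrt(938)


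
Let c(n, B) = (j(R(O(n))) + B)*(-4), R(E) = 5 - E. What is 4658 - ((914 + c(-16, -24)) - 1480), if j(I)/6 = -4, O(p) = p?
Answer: 5032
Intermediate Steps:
j(I) = -24 (j(I) = 6*(-4) = -24)
c(n, B) = 96 - 4*B (c(n, B) = (-24 + B)*(-4) = 96 - 4*B)
4658 - ((914 + c(-16, -24)) - 1480) = 4658 - ((914 + (96 - 4*(-24))) - 1480) = 4658 - ((914 + (96 + 96)) - 1480) = 4658 - ((914 + 192) - 1480) = 4658 - (1106 - 1480) = 4658 - 1*(-374) = 4658 + 374 = 5032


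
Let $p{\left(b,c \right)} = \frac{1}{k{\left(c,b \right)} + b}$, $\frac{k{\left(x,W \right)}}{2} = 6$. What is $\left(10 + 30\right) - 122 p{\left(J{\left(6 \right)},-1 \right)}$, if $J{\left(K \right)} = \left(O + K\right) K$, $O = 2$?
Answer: $\frac{1139}{30} \approx 37.967$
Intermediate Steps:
$k{\left(x,W \right)} = 12$ ($k{\left(x,W \right)} = 2 \cdot 6 = 12$)
$J{\left(K \right)} = K \left(2 + K\right)$ ($J{\left(K \right)} = \left(2 + K\right) K = K \left(2 + K\right)$)
$p{\left(b,c \right)} = \frac{1}{12 + b}$
$\left(10 + 30\right) - 122 p{\left(J{\left(6 \right)},-1 \right)} = \left(10 + 30\right) - \frac{122}{12 + 6 \left(2 + 6\right)} = 40 - \frac{122}{12 + 6 \cdot 8} = 40 - \frac{122}{12 + 48} = 40 - \frac{122}{60} = 40 - \frac{61}{30} = \frac{1139}{30}$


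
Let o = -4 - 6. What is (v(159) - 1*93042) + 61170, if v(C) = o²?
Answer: -31772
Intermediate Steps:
o = -10
v(C) = 100 (v(C) = (-10)² = 100)
(v(159) - 1*93042) + 61170 = (100 - 1*93042) + 61170 = (100 - 93042) + 61170 = -92942 + 61170 = -31772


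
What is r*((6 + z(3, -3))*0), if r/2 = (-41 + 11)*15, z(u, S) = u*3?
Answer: 0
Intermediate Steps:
z(u, S) = 3*u
r = -900 (r = 2*((-41 + 11)*15) = 2*(-30*15) = 2*(-450) = -900)
r*((6 + z(3, -3))*0) = -900*(6 + 3*3)*0 = -900*(6 + 9)*0 = -13500*0 = -900*0 = 0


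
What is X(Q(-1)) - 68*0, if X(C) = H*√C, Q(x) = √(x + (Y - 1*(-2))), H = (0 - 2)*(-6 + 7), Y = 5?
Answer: -2*6^(¼) ≈ -3.1302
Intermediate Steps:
H = -2 (H = -2*1 = -2)
Q(x) = √(7 + x) (Q(x) = √(x + (5 - 1*(-2))) = √(x + (5 + 2)) = √(x + 7) = √(7 + x))
X(C) = -2*√C
X(Q(-1)) - 68*0 = -2*(7 - 1)^(¼) - 68*0 = -2*6^(¼) + 0 = -2*6^(¼)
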